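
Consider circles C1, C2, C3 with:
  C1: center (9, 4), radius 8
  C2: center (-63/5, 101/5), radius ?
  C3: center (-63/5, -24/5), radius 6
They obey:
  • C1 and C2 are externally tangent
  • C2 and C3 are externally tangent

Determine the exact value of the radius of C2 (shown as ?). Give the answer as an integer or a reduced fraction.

19

1. [ext C1·C2]  r_C2² + 16r_C2 − 665 = 0  ⇒  r_C2 = 19 (r>0 drops 1)
2. [ext C2·C3]  r_C2² + 12r_C2 − 589 = 0  ⇒  r_C2 = 19 (r>0 drops 1)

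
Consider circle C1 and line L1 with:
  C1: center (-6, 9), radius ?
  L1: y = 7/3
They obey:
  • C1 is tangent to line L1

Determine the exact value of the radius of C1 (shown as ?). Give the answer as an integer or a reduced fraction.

1. [C1‖L1]  r_C1² − 400/9 = 0  ⇒  r_C1 = 20/3 (r>0 drops 1)

20/3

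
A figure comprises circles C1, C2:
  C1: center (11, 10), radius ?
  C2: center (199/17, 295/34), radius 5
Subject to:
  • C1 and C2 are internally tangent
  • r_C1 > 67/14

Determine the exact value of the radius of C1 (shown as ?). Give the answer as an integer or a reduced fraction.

1. [int C1,C2]  r_C1² − 10r_C1 + 91/4 = 0  ⇒  r_C1 = 7/2 or 13/2
2. given r_C1 > 67/14: keep 13/2

13/2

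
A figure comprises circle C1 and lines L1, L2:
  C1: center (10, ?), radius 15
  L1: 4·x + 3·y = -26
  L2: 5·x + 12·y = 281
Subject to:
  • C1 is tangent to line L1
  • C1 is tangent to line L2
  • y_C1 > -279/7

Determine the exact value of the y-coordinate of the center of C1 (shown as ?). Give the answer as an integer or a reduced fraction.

3

1. [C1‖L1]  y_C1² + 44y_C1 − 141 = 0  ⇒  y_C1 = -47 or 3
2. [C1‖L2]  y_C1² − (77/2)y_C1 + 213/2 = 0  ⇒  y_C1 = 3 or 71/2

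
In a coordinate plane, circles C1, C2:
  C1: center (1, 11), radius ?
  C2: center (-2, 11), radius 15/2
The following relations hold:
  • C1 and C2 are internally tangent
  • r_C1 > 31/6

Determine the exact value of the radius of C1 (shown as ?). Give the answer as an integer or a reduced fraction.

21/2

1. [int C1,C2]  r_C1² − 15r_C1 + 189/4 = 0  ⇒  r_C1 = 9/2 or 21/2
2. given r_C1 > 31/6: keep 21/2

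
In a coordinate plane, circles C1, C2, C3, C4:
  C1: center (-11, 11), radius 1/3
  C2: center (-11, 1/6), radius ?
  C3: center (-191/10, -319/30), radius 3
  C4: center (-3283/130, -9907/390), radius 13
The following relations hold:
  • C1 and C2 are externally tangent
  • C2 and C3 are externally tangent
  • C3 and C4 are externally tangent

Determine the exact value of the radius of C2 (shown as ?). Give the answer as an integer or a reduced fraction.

21/2

1. [ext C1·C2]  r_C2² + (2/3)r_C2 − 469/4 = 0  ⇒  r_C2 = 21/2 (r>0 drops 1)
2. [ext C2·C3]  r_C2² + 6r_C2 − 693/4 = 0  ⇒  r_C2 = 21/2 (r>0 drops 1)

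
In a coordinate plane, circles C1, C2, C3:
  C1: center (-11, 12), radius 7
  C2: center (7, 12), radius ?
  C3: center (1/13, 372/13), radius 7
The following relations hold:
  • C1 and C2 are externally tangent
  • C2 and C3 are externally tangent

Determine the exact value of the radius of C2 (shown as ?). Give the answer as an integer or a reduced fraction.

11

1. [ext C1·C2]  r_C2² + 14r_C2 − 275 = 0  ⇒  r_C2 = 11 (r>0 drops 1)
2. [ext C2·C3]  r_C2² + 14r_C2 − 275 = 0  ⇒  r_C2 = 11 (r>0 drops 1)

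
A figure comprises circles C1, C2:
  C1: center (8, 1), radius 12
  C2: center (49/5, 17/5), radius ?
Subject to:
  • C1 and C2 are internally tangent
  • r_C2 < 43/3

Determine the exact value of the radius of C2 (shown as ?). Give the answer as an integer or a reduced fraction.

1. [int C1,C2]  r_C2² − 24r_C2 + 135 = 0  ⇒  r_C2 = 9 or 15
2. given r_C2 < 43/3: keep 9

9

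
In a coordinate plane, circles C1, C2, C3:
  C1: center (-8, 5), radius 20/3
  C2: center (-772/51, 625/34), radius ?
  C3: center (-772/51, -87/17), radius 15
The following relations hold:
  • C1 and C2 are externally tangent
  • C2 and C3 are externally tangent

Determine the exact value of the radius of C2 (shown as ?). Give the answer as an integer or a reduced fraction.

17/2

1. [ext C1·C2]  r_C2² + (40/3)r_C2 − 2227/12 = 0  ⇒  r_C2 = 17/2 (r>0 drops 1)
2. [ext C2·C3]  r_C2² + 30r_C2 − 1309/4 = 0  ⇒  r_C2 = 17/2 (r>0 drops 1)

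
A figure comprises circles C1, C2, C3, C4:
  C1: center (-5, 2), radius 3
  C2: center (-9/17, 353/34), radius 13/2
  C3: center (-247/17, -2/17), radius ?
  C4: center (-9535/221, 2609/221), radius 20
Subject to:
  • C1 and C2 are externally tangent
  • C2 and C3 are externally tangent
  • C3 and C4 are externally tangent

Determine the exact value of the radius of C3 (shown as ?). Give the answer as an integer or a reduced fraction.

1. [ext C2·C3]  r_C3² + 13r_C3 − 264 = 0  ⇒  r_C3 = 11 (r>0 drops 1)
2. [ext C3·C4]  r_C3² + 40r_C3 − 561 = 0  ⇒  r_C3 = 11 (r>0 drops 1)

11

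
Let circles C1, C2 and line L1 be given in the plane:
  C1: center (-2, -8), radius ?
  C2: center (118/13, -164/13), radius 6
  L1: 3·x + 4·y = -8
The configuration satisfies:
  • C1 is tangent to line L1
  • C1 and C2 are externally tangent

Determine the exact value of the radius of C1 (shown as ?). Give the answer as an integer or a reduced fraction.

6

1. [C1‖L1]  r_C1² − 36 = 0  ⇒  r_C1 = 6 (r>0 drops 1)
2. [ext C1·C2]  r_C1² + 12r_C1 − 108 = 0  ⇒  r_C1 = 6 (r>0 drops 1)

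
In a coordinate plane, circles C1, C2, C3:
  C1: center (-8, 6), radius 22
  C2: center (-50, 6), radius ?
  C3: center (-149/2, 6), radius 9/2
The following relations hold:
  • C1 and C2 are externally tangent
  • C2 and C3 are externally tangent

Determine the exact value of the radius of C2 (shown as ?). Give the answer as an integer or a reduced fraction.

1. [ext C1·C2]  r_C2² + 44r_C2 − 1280 = 0  ⇒  r_C2 = 20 (r>0 drops 1)
2. [ext C2·C3]  r_C2² + 9r_C2 − 580 = 0  ⇒  r_C2 = 20 (r>0 drops 1)

20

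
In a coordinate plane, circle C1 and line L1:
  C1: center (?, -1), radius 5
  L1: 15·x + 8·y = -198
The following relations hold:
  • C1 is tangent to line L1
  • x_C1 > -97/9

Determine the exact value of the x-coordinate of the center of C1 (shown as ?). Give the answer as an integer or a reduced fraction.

1. [C1‖L1]  x_C1² + (76/3)x_C1 + 385/3 = 0  ⇒  x_C1 = -55/3 or -7
2. given x_C1 > -97/9: keep -7

-7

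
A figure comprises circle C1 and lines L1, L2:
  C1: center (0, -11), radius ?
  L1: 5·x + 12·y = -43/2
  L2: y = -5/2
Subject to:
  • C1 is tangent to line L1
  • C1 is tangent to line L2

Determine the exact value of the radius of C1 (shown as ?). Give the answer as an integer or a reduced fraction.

1. [C1‖L1]  r_C1² − 289/4 = 0  ⇒  r_C1 = 17/2 (r>0 drops 1)
2. [C1‖L2]  r_C1² − 289/4 = 0  ⇒  r_C1 = 17/2 (r>0 drops 1)

17/2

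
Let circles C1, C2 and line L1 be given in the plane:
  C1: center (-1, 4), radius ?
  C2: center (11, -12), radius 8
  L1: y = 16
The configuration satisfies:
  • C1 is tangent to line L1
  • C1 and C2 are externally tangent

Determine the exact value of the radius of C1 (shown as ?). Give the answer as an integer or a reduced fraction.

12

1. [C1‖L1]  r_C1² − 144 = 0  ⇒  r_C1 = 12 (r>0 drops 1)
2. [ext C1·C2]  r_C1² + 16r_C1 − 336 = 0  ⇒  r_C1 = 12 (r>0 drops 1)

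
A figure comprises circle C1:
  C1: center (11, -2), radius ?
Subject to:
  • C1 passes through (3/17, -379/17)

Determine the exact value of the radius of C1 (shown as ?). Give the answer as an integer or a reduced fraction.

1. [C1∋P]  r_C1² − 529 = 0  ⇒  r_C1 = 23 (r>0 drops 1)

23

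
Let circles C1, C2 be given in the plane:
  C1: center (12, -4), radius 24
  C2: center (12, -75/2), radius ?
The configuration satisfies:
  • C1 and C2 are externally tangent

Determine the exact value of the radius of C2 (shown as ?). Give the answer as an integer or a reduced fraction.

19/2

1. [ext C1·C2]  r_C2² + 48r_C2 − 2185/4 = 0  ⇒  r_C2 = 19/2 (r>0 drops 1)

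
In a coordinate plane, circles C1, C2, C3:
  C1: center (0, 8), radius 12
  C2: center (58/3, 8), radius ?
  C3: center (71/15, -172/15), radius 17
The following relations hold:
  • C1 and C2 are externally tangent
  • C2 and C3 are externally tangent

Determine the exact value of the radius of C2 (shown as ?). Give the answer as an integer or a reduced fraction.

22/3

1. [ext C1·C2]  r_C2² + 24r_C2 − 2068/9 = 0  ⇒  r_C2 = 22/3 (r>0 drops 1)
2. [ext C2·C3]  r_C2² + 34r_C2 − 2728/9 = 0  ⇒  r_C2 = 22/3 (r>0 drops 1)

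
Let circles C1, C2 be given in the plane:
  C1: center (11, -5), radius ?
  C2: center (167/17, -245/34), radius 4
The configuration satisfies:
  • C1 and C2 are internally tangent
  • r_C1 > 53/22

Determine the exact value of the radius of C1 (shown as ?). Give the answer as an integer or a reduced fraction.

1. [int C1,C2]  r_C1² − 8r_C1 + 39/4 = 0  ⇒  r_C1 = 3/2 or 13/2
2. given r_C1 > 53/22: keep 13/2

13/2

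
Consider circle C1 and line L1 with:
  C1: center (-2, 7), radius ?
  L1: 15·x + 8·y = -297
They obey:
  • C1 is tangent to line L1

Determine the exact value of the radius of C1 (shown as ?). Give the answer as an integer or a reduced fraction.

19

1. [C1‖L1]  r_C1² − 361 = 0  ⇒  r_C1 = 19 (r>0 drops 1)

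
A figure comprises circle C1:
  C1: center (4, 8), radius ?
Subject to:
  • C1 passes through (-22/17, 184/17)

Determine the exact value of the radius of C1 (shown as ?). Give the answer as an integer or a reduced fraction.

1. [C1∋P]  r_C1² − 36 = 0  ⇒  r_C1 = 6 (r>0 drops 1)

6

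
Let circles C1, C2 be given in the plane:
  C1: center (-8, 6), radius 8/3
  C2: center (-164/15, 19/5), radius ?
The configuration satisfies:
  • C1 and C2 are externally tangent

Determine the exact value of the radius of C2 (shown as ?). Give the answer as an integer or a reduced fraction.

1. [ext C1·C2]  r_C2² + (16/3)r_C2 − 19/3 = 0  ⇒  r_C2 = 1 (r>0 drops 1)

1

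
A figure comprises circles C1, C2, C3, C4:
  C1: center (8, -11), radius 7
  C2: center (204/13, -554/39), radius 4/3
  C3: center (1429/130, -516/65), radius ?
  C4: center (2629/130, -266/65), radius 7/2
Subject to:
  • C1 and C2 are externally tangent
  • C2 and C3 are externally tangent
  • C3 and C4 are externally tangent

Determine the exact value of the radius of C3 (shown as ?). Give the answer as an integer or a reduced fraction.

13/2

1. [ext C2·C3]  r_C3² + (8/3)r_C3 − 715/12 = 0  ⇒  r_C3 = 13/2 (r>0 drops 1)
2. [ext C3·C4]  r_C3² + 7r_C3 − 351/4 = 0  ⇒  r_C3 = 13/2 (r>0 drops 1)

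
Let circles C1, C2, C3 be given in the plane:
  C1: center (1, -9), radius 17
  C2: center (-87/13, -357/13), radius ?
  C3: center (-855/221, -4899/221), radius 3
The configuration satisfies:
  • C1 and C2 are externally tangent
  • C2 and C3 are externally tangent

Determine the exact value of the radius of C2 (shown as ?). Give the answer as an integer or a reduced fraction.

3

1. [ext C1·C2]  r_C2² + 34r_C2 − 111 = 0  ⇒  r_C2 = 3 (r>0 drops 1)
2. [ext C2·C3]  r_C2² + 6r_C2 − 27 = 0  ⇒  r_C2 = 3 (r>0 drops 1)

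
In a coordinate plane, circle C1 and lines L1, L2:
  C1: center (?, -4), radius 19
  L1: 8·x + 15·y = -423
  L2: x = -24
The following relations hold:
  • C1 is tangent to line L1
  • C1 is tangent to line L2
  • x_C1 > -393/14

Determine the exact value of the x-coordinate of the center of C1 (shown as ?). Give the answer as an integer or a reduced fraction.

-5

1. [C1‖L1]  x_C1² + (363/4)x_C1 + 1715/4 = 0  ⇒  x_C1 = -343/4 or -5
2. [C1‖L2]  x_C1² + 48x_C1 + 215 = 0  ⇒  x_C1 = -43 or -5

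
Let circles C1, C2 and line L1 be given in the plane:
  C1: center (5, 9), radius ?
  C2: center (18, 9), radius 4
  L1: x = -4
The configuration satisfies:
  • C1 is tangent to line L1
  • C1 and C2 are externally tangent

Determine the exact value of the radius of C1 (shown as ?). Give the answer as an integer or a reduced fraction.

9

1. [C1‖L1]  r_C1² − 81 = 0  ⇒  r_C1 = 9 (r>0 drops 1)
2. [ext C1·C2]  r_C1² + 8r_C1 − 153 = 0  ⇒  r_C1 = 9 (r>0 drops 1)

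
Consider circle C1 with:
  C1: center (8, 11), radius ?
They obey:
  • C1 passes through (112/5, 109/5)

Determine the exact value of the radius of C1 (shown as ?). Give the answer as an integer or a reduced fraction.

18

1. [C1∋P]  r_C1² − 324 = 0  ⇒  r_C1 = 18 (r>0 drops 1)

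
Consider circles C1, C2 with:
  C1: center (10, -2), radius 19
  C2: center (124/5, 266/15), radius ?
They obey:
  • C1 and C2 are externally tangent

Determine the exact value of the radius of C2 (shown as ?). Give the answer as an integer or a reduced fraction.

1. [ext C1·C2]  r_C2² + 38r_C2 − 2227/9 = 0  ⇒  r_C2 = 17/3 (r>0 drops 1)

17/3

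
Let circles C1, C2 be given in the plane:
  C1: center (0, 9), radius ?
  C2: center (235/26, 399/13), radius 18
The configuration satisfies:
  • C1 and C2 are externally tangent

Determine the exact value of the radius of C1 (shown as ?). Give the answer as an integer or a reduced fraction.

1. [ext C1·C2]  r_C1² + 36r_C1 − 913/4 = 0  ⇒  r_C1 = 11/2 (r>0 drops 1)

11/2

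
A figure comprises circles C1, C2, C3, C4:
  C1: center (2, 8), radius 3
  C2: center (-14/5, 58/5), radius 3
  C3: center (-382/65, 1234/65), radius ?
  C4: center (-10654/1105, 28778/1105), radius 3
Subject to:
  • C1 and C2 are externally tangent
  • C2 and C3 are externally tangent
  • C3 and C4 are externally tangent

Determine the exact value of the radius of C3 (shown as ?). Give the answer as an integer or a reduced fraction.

1. [ext C2·C3]  r_C3² + 6r_C3 − 55 = 0  ⇒  r_C3 = 5 (r>0 drops 1)
2. [ext C3·C4]  r_C3² + 6r_C3 − 55 = 0  ⇒  r_C3 = 5 (r>0 drops 1)

5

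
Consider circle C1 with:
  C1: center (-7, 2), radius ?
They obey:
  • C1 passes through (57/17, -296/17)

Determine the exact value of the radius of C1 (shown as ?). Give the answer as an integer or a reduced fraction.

1. [C1∋P]  r_C1² − 484 = 0  ⇒  r_C1 = 22 (r>0 drops 1)

22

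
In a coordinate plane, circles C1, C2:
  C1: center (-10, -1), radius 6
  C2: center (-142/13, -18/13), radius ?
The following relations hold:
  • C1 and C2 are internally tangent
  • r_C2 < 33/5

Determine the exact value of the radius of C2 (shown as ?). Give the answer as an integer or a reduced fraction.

1. [int C1,C2]  r_C2² − 12r_C2 + 35 = 0  ⇒  r_C2 = 5 or 7
2. given r_C2 < 33/5: keep 5

5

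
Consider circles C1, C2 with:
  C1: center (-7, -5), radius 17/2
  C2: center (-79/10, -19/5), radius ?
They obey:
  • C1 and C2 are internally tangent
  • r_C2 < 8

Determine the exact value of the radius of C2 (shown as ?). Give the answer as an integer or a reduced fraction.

7

1. [int C1,C2]  r_C2² − 17r_C2 + 70 = 0  ⇒  r_C2 = 7 or 10
2. given r_C2 < 8: keep 7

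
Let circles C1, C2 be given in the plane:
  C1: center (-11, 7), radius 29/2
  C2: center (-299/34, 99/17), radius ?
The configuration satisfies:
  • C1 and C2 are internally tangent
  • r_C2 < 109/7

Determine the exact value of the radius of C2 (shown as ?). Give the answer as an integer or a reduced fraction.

12

1. [int C1,C2]  r_C2² − 29r_C2 + 204 = 0  ⇒  r_C2 = 12 or 17
2. given r_C2 < 109/7: keep 12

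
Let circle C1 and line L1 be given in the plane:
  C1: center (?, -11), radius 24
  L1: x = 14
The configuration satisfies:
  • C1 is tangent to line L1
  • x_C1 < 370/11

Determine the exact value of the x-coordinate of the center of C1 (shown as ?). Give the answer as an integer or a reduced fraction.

1. [C1‖L1]  x_C1² − 28x_C1 − 380 = 0  ⇒  x_C1 = -10 or 38
2. given x_C1 < 370/11: keep -10

-10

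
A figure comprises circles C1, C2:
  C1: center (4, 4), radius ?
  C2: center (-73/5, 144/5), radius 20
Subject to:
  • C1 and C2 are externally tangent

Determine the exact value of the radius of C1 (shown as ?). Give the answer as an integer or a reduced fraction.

1. [ext C1·C2]  r_C1² + 40r_C1 − 561 = 0  ⇒  r_C1 = 11 (r>0 drops 1)

11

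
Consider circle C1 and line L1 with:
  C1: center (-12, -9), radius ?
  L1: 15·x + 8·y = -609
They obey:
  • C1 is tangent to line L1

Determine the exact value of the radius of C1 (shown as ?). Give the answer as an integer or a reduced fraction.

1. [C1‖L1]  r_C1² − 441 = 0  ⇒  r_C1 = 21 (r>0 drops 1)

21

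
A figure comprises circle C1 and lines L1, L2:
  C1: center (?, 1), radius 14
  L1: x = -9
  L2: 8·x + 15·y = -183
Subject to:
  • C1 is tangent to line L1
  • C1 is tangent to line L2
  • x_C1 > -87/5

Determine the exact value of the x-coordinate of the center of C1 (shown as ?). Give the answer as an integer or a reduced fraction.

1. [C1‖L1]  x_C1² + 18x_C1 − 115 = 0  ⇒  x_C1 = -23 or 5
2. [C1‖L2]  x_C1² + (99/2)x_C1 − 545/2 = 0  ⇒  x_C1 = -109/2 or 5

5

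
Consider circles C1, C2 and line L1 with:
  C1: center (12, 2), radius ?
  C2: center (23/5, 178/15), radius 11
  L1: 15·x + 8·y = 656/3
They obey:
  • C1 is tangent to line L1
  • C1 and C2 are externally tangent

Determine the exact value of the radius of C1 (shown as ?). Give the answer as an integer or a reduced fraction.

4/3

1. [C1‖L1]  r_C1² − 16/9 = 0  ⇒  r_C1 = 4/3 (r>0 drops 1)
2. [ext C1·C2]  r_C1² + 22r_C1 − 280/9 = 0  ⇒  r_C1 = 4/3 (r>0 drops 1)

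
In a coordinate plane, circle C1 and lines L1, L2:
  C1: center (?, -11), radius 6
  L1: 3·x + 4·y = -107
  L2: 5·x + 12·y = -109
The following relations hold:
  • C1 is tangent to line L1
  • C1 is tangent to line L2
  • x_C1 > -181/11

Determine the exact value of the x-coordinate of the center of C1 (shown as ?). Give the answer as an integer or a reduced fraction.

1. [C1‖L1]  x_C1² + 42x_C1 + 341 = 0  ⇒  x_C1 = -31 or -11
2. [C1‖L2]  x_C1² − (46/5)x_C1 − 1111/5 = 0  ⇒  x_C1 = -11 or 101/5

-11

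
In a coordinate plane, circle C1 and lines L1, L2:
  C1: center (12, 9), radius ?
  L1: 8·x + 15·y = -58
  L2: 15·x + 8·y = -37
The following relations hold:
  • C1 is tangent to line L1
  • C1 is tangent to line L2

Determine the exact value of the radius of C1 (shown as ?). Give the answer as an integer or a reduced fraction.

17

1. [C1‖L1]  r_C1² − 289 = 0  ⇒  r_C1 = 17 (r>0 drops 1)
2. [C1‖L2]  r_C1² − 289 = 0  ⇒  r_C1 = 17 (r>0 drops 1)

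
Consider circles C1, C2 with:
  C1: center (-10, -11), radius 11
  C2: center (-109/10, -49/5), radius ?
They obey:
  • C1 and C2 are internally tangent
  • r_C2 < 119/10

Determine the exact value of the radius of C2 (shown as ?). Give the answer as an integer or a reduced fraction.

19/2

1. [int C1,C2]  r_C2² − 22r_C2 + 475/4 = 0  ⇒  r_C2 = 19/2 or 25/2
2. given r_C2 < 119/10: keep 19/2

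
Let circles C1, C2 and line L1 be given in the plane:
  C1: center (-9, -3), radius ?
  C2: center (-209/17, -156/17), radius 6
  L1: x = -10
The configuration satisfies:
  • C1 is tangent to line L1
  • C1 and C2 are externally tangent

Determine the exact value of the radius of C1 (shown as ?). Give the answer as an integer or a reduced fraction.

1. [C1‖L1]  r_C1² − 1 = 0  ⇒  r_C1 = 1 (r>0 drops 1)
2. [ext C1·C2]  r_C1² + 12r_C1 − 13 = 0  ⇒  r_C1 = 1 (r>0 drops 1)

1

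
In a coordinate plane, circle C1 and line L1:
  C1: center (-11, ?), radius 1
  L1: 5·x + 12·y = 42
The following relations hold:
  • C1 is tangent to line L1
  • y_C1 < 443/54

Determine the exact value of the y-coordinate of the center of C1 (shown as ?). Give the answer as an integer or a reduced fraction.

1. [C1‖L1]  y_C1² − (97/6)y_C1 + 385/6 = 0  ⇒  y_C1 = 7 or 55/6
2. given y_C1 < 443/54: keep 7

7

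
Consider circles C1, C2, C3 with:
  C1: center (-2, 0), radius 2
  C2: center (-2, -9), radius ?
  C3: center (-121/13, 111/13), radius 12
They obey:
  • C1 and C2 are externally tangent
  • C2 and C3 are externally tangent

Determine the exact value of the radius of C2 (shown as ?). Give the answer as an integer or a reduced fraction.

7

1. [ext C1·C2]  r_C2² + 4r_C2 − 77 = 0  ⇒  r_C2 = 7 (r>0 drops 1)
2. [ext C2·C3]  r_C2² + 24r_C2 − 217 = 0  ⇒  r_C2 = 7 (r>0 drops 1)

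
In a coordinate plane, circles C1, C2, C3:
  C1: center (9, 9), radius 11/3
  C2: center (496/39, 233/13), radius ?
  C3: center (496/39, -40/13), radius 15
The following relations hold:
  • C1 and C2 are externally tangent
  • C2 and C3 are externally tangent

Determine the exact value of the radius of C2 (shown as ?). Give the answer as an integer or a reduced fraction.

1. [ext C1·C2]  r_C2² + (22/3)r_C2 − 80 = 0  ⇒  r_C2 = 6 (r>0 drops 1)
2. [ext C2·C3]  r_C2² + 30r_C2 − 216 = 0  ⇒  r_C2 = 6 (r>0 drops 1)

6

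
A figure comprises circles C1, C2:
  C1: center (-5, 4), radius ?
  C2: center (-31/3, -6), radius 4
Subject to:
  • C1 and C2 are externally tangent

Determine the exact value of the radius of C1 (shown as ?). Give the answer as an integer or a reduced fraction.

1. [ext C1·C2]  r_C1² + 8r_C1 − 1012/9 = 0  ⇒  r_C1 = 22/3 (r>0 drops 1)

22/3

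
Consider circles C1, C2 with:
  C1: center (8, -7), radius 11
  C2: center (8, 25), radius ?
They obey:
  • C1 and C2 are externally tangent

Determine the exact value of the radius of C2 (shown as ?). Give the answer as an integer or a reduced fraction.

21

1. [ext C1·C2]  r_C2² + 22r_C2 − 903 = 0  ⇒  r_C2 = 21 (r>0 drops 1)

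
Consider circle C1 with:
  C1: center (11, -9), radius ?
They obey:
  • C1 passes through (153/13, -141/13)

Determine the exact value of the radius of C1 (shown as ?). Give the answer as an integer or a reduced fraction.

2

1. [C1∋P]  r_C1² − 4 = 0  ⇒  r_C1 = 2 (r>0 drops 1)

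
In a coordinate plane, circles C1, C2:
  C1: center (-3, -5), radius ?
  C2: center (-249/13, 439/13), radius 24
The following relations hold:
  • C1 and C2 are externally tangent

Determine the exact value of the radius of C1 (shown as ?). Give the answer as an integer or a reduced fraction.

18

1. [ext C1·C2]  r_C1² + 48r_C1 − 1188 = 0  ⇒  r_C1 = 18 (r>0 drops 1)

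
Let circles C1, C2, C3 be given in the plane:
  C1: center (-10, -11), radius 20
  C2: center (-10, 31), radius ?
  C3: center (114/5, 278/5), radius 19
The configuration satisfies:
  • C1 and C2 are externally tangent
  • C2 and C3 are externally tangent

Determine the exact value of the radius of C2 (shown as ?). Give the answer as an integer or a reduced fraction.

1. [ext C1·C2]  r_C2² + 40r_C2 − 1364 = 0  ⇒  r_C2 = 22 (r>0 drops 1)
2. [ext C2·C3]  r_C2² + 38r_C2 − 1320 = 0  ⇒  r_C2 = 22 (r>0 drops 1)

22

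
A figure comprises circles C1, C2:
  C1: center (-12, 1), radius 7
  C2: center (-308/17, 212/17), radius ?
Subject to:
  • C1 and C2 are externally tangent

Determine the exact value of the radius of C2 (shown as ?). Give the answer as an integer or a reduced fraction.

1. [ext C1·C2]  r_C2² + 14r_C2 − 120 = 0  ⇒  r_C2 = 6 (r>0 drops 1)

6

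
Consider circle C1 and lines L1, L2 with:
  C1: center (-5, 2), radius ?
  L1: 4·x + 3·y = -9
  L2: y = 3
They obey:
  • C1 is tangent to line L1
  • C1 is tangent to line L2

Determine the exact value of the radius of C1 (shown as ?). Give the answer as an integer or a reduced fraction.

1. [C1‖L1]  r_C1² − 1 = 0  ⇒  r_C1 = 1 (r>0 drops 1)
2. [C1‖L2]  r_C1² − 1 = 0  ⇒  r_C1 = 1 (r>0 drops 1)

1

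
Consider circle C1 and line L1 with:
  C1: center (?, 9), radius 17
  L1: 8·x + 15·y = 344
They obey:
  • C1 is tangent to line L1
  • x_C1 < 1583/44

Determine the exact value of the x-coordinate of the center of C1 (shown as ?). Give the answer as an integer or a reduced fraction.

1. [C1‖L1]  x_C1² − (209/4)x_C1 − 1245/2 = 0  ⇒  x_C1 = -10 or 249/4
2. given x_C1 < 1583/44: keep -10

-10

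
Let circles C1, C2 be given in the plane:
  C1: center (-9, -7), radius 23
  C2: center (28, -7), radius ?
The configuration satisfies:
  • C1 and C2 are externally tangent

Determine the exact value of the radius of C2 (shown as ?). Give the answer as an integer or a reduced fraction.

14

1. [ext C1·C2]  r_C2² + 46r_C2 − 840 = 0  ⇒  r_C2 = 14 (r>0 drops 1)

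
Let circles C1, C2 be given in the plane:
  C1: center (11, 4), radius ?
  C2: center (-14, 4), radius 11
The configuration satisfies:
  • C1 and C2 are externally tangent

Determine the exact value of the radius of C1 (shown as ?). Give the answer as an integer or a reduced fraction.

1. [ext C1·C2]  r_C1² + 22r_C1 − 504 = 0  ⇒  r_C1 = 14 (r>0 drops 1)

14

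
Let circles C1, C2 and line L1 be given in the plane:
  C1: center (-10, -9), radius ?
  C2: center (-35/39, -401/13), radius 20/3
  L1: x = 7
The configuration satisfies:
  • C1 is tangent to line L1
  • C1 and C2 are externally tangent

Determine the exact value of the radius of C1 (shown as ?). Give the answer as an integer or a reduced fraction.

1. [C1‖L1]  r_C1² − 289 = 0  ⇒  r_C1 = 17 (r>0 drops 1)
2. [ext C1·C2]  r_C1² + (40/3)r_C1 − 1547/3 = 0  ⇒  r_C1 = 17 (r>0 drops 1)

17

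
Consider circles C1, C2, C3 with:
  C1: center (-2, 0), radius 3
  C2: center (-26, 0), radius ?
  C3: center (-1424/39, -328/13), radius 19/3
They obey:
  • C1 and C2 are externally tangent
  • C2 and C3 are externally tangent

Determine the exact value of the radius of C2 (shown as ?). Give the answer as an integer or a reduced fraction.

1. [ext C1·C2]  r_C2² + 6r_C2 − 567 = 0  ⇒  r_C2 = 21 (r>0 drops 1)
2. [ext C2·C3]  r_C2² + (38/3)r_C2 − 707 = 0  ⇒  r_C2 = 21 (r>0 drops 1)

21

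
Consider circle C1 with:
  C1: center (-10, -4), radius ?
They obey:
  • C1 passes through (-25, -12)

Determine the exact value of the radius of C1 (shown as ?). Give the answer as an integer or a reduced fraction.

1. [C1∋P]  r_C1² − 289 = 0  ⇒  r_C1 = 17 (r>0 drops 1)

17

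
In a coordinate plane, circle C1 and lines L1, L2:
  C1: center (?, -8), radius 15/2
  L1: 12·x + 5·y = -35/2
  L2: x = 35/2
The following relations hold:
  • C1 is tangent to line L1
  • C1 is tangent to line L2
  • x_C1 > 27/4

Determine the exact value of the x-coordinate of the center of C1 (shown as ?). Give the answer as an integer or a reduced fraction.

10

1. [C1‖L1]  x_C1² − (15/4)x_C1 − 125/2 = 0  ⇒  x_C1 = -25/4 or 10
2. [C1‖L2]  x_C1² − 35x_C1 + 250 = 0  ⇒  x_C1 = 10 or 25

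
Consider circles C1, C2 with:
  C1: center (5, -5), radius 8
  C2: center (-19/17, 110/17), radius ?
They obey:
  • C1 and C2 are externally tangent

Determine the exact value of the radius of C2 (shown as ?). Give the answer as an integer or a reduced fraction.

1. [ext C1·C2]  r_C2² + 16r_C2 − 105 = 0  ⇒  r_C2 = 5 (r>0 drops 1)

5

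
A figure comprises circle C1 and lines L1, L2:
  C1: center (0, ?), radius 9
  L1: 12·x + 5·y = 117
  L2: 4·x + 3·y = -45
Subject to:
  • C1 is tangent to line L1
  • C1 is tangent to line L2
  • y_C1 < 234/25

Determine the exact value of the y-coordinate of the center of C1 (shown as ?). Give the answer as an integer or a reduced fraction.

0

1. [C1‖L1]  y_C1² − (234/5)y_C1 = 0  ⇒  y_C1 = 0 or 234/5
2. [C1‖L2]  y_C1² + 30y_C1 = 0  ⇒  y_C1 = -30 or 0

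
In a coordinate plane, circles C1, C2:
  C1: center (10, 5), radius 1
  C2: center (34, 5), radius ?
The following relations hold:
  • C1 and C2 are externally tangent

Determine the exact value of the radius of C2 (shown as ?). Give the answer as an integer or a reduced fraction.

1. [ext C1·C2]  r_C2² + 2r_C2 − 575 = 0  ⇒  r_C2 = 23 (r>0 drops 1)

23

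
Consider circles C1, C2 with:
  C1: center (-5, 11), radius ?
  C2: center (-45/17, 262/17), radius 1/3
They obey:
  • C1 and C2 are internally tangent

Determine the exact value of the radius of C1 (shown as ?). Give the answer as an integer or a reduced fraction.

1. [int C1,C2]  r_C1² − (2/3)r_C1 − 224/9 = 0  ⇒  r_C1 = 16/3 (r>0 drops 1)

16/3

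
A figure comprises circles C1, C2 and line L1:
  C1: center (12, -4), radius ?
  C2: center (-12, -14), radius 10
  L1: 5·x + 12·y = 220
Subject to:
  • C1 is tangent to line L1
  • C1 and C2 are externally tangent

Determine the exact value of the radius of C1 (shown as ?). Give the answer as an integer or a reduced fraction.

16

1. [C1‖L1]  r_C1² − 256 = 0  ⇒  r_C1 = 16 (r>0 drops 1)
2. [ext C1·C2]  r_C1² + 20r_C1 − 576 = 0  ⇒  r_C1 = 16 (r>0 drops 1)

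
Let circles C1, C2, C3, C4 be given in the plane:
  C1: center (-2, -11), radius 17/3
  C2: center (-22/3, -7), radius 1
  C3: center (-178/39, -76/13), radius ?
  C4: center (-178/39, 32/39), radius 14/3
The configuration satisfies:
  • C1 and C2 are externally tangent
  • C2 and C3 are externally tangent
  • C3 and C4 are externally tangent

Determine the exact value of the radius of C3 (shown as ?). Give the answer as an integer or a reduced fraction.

1. [ext C2·C3]  r_C3² + 2r_C3 − 8 = 0  ⇒  r_C3 = 2 (r>0 drops 1)
2. [ext C3·C4]  r_C3² + (28/3)r_C3 − 68/3 = 0  ⇒  r_C3 = 2 (r>0 drops 1)

2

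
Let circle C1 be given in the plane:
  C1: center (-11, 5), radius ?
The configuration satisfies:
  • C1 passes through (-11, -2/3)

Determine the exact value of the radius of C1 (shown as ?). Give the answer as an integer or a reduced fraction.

1. [C1∋P]  r_C1² − 289/9 = 0  ⇒  r_C1 = 17/3 (r>0 drops 1)

17/3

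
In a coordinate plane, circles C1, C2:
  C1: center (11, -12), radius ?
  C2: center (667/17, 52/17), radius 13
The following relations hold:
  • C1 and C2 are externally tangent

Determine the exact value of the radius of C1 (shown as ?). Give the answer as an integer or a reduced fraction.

19

1. [ext C1·C2]  r_C1² + 26r_C1 − 855 = 0  ⇒  r_C1 = 19 (r>0 drops 1)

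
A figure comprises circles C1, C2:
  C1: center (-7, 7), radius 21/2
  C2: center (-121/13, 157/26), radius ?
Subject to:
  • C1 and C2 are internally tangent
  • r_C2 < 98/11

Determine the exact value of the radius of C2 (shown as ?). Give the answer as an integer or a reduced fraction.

8

1. [int C1,C2]  r_C2² − 21r_C2 + 104 = 0  ⇒  r_C2 = 8 or 13
2. given r_C2 < 98/11: keep 8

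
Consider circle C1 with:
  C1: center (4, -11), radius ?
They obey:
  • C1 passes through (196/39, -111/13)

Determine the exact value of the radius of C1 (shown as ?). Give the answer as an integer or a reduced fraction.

8/3

1. [C1∋P]  r_C1² − 64/9 = 0  ⇒  r_C1 = 8/3 (r>0 drops 1)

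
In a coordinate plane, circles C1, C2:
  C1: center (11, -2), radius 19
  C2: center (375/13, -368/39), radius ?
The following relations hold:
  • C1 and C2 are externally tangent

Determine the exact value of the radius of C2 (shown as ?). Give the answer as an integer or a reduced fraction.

1/3

1. [ext C1·C2]  r_C2² + 38r_C2 − 115/9 = 0  ⇒  r_C2 = 1/3 (r>0 drops 1)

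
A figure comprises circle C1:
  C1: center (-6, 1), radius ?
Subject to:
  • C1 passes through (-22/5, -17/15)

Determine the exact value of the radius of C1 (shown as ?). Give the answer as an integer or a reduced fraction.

8/3

1. [C1∋P]  r_C1² − 64/9 = 0  ⇒  r_C1 = 8/3 (r>0 drops 1)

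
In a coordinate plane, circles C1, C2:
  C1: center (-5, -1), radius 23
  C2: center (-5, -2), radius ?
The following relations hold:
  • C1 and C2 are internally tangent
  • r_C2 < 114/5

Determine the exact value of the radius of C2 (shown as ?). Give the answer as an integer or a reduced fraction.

22

1. [int C1,C2]  r_C2² − 46r_C2 + 528 = 0  ⇒  r_C2 = 22 or 24
2. given r_C2 < 114/5: keep 22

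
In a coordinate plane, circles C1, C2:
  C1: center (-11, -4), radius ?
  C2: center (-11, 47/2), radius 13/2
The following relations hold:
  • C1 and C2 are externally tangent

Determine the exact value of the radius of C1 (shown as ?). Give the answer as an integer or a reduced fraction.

1. [ext C1·C2]  r_C1² + 13r_C1 − 714 = 0  ⇒  r_C1 = 21 (r>0 drops 1)

21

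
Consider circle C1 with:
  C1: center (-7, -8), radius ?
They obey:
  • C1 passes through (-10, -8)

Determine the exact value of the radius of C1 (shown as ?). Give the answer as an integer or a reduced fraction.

1. [C1∋P]  r_C1² − 9 = 0  ⇒  r_C1 = 3 (r>0 drops 1)

3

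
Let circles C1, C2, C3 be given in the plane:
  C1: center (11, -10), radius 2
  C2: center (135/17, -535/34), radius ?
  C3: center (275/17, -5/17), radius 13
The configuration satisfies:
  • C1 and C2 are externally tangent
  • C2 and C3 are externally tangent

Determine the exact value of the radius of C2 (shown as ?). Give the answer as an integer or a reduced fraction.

9/2

1. [ext C1·C2]  r_C2² + 4r_C2 − 153/4 = 0  ⇒  r_C2 = 9/2 (r>0 drops 1)
2. [ext C2·C3]  r_C2² + 26r_C2 − 549/4 = 0  ⇒  r_C2 = 9/2 (r>0 drops 1)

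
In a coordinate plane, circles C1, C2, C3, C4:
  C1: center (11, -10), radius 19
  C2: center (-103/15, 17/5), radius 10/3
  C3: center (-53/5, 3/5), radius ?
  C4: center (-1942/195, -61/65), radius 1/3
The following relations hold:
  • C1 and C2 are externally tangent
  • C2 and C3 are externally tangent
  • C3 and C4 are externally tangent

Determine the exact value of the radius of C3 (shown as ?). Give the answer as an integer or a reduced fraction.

4/3

1. [ext C2·C3]  r_C3² + (20/3)r_C3 − 32/3 = 0  ⇒  r_C3 = 4/3 (r>0 drops 1)
2. [ext C3·C4]  r_C3² + (2/3)r_C3 − 8/3 = 0  ⇒  r_C3 = 4/3 (r>0 drops 1)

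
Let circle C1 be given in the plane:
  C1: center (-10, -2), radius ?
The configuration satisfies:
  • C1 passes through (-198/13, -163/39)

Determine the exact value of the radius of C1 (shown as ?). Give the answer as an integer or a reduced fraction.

17/3

1. [C1∋P]  r_C1² − 289/9 = 0  ⇒  r_C1 = 17/3 (r>0 drops 1)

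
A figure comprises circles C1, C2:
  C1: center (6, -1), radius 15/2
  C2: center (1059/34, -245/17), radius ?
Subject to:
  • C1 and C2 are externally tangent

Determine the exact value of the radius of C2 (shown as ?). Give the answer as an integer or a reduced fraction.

1. [ext C1·C2]  r_C2² + 15r_C2 − 756 = 0  ⇒  r_C2 = 21 (r>0 drops 1)

21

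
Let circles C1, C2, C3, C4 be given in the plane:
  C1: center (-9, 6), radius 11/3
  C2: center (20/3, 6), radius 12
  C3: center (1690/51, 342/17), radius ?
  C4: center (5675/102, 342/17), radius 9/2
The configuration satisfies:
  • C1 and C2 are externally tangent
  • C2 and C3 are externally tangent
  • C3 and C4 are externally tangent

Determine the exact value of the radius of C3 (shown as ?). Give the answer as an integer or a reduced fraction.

18

1. [ext C2·C3]  r_C3² + 24r_C3 − 756 = 0  ⇒  r_C3 = 18 (r>0 drops 1)
2. [ext C3·C4]  r_C3² + 9r_C3 − 486 = 0  ⇒  r_C3 = 18 (r>0 drops 1)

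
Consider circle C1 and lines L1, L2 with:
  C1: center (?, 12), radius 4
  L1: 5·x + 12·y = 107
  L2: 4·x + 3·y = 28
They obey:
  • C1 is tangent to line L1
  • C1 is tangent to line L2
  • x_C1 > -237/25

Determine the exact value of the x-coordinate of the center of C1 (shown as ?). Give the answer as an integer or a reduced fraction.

3

1. [C1‖L1]  x_C1² + (74/5)x_C1 − 267/5 = 0  ⇒  x_C1 = -89/5 or 3
2. [C1‖L2]  x_C1² + 4x_C1 − 21 = 0  ⇒  x_C1 = -7 or 3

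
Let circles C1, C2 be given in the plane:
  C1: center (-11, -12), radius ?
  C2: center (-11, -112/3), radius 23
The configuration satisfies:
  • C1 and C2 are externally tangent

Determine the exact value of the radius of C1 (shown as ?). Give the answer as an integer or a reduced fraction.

7/3

1. [ext C1·C2]  r_C1² + 46r_C1 − 1015/9 = 0  ⇒  r_C1 = 7/3 (r>0 drops 1)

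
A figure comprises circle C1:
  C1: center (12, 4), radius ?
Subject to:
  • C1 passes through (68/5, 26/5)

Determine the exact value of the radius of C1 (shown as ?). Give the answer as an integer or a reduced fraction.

1. [C1∋P]  r_C1² − 4 = 0  ⇒  r_C1 = 2 (r>0 drops 1)

2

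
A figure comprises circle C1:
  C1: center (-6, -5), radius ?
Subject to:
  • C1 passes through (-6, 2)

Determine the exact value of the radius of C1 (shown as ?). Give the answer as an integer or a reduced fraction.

1. [C1∋P]  r_C1² − 49 = 0  ⇒  r_C1 = 7 (r>0 drops 1)

7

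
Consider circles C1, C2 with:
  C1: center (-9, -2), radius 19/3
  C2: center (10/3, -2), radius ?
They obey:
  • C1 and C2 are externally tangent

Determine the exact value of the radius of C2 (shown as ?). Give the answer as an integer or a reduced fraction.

1. [ext C1·C2]  r_C2² + (38/3)r_C2 − 112 = 0  ⇒  r_C2 = 6 (r>0 drops 1)

6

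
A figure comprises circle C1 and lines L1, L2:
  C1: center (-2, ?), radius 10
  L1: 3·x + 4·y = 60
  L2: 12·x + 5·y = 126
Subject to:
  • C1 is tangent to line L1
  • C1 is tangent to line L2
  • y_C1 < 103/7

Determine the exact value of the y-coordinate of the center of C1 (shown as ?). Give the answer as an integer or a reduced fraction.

1. [C1‖L1]  y_C1² − 33y_C1 + 116 = 0  ⇒  y_C1 = 4 or 29
2. [C1‖L2]  y_C1² − 60y_C1 + 224 = 0  ⇒  y_C1 = 4 or 56

4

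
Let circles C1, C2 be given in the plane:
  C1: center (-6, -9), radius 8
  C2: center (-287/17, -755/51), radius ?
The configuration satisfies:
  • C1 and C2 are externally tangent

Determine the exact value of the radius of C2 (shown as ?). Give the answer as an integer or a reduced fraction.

1. [ext C1·C2]  r_C2² + 16r_C2 − 793/9 = 0  ⇒  r_C2 = 13/3 (r>0 drops 1)

13/3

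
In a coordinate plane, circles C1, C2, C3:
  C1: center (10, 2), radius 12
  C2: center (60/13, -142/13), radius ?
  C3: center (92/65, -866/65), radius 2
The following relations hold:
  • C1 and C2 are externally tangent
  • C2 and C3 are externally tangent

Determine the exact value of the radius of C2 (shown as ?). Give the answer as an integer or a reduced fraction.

2

1. [ext C1·C2]  r_C2² + 24r_C2 − 52 = 0  ⇒  r_C2 = 2 (r>0 drops 1)
2. [ext C2·C3]  r_C2² + 4r_C2 − 12 = 0  ⇒  r_C2 = 2 (r>0 drops 1)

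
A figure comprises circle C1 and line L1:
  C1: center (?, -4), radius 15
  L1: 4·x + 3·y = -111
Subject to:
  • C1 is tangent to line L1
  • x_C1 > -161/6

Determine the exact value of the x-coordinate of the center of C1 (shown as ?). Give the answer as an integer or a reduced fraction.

1. [C1‖L1]  x_C1² + (99/2)x_C1 + 261 = 0  ⇒  x_C1 = -87/2 or -6
2. given x_C1 > -161/6: keep -6

-6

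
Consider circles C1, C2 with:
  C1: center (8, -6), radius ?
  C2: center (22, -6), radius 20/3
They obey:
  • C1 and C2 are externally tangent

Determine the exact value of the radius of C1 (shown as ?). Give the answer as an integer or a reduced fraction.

22/3

1. [ext C1·C2]  r_C1² + (40/3)r_C1 − 1364/9 = 0  ⇒  r_C1 = 22/3 (r>0 drops 1)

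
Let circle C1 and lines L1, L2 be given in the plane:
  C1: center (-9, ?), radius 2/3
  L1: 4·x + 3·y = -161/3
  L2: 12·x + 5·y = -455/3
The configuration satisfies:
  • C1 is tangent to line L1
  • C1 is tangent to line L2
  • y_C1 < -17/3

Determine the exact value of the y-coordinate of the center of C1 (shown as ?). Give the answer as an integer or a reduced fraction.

1. [C1‖L1]  y_C1² + (106/9)y_C1 + 301/9 = 0  ⇒  y_C1 = -7 or -43/9
2. [C1‖L2]  y_C1² + (262/15)y_C1 + 1099/15 = 0  ⇒  y_C1 = -157/15 or -7

-7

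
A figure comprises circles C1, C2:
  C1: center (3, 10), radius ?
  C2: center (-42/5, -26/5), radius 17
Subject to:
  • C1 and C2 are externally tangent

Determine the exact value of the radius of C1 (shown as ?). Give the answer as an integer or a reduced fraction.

2

1. [ext C1·C2]  r_C1² + 34r_C1 − 72 = 0  ⇒  r_C1 = 2 (r>0 drops 1)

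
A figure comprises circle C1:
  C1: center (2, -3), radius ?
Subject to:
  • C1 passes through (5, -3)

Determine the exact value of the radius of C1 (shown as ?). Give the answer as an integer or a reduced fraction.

3

1. [C1∋P]  r_C1² − 9 = 0  ⇒  r_C1 = 3 (r>0 drops 1)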